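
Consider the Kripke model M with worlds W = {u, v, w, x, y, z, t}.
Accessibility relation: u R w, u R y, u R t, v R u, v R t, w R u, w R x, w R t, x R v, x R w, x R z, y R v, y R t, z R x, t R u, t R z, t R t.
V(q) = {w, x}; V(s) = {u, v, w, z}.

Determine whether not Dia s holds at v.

No

At v: Dia s is true, so not Dia s is false.
  At v: Dia s requires s at some successor in {u, t}.
    s holds at u, so Dia s is true at v.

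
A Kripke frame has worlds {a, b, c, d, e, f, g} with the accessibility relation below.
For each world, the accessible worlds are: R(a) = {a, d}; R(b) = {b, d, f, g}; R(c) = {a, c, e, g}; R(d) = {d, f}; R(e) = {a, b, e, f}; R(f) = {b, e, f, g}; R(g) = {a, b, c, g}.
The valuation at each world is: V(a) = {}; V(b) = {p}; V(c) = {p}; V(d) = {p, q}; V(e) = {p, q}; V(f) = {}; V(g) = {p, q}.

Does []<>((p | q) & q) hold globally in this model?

Let φ = []<>((p | q) & q). Evaluate φ at each world:
  a (successors {a, d}): φ is true.
  b (successors {b, d, f, g}): φ is true.
  c (successors {a, c, e, g}): φ is true.
  d (successors {d, f}): φ is true.
  e (successors {a, b, e, f}): φ is true.
  f (successors {b, e, f, g}): φ is true.
  g (successors {a, b, c, g}): φ is true.
For instance, at e:
  At e: []<>((p | q) & q) requires <>((p | q) & q) at every successor {a, b, e, f}.
    At a: <>((p | q) & q) is true.
    At b: <>((p | q) & q) is true.
    At e: <>((p | q) & q) is true.
    At f: <>((p | q) & q) is true.
  So []<>((p | q) & q) is true at e.

Yes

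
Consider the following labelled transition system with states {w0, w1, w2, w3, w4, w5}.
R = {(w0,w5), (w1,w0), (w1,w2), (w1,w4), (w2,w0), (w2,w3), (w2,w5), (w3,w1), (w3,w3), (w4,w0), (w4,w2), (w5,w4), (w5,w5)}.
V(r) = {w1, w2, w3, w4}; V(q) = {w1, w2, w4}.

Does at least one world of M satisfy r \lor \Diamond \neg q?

Let φ = r \lor \Diamond \neg q. Evaluate φ at each world:
  w0 (successors {w5}): φ is true.
  w1 (successors {w0, w2, w4}): φ is true.
  w2 (successors {w0, w3, w5}): φ is true.
  w3 (successors {w1, w3}): φ is true.
  w4 (successors {w0, w2}): φ is true.
  w5 (successors {w4, w5}): φ is true.
Detail at w0 (witness):
  At w0: r is false, \Diamond \neg q is true, so r \lor \Diamond \neg q is true.
    At w0: \Diamond \neg q requires \neg q at some successor in {w5}.
      \neg q holds at w5, so \Diamond \neg q is true at w0.

Yes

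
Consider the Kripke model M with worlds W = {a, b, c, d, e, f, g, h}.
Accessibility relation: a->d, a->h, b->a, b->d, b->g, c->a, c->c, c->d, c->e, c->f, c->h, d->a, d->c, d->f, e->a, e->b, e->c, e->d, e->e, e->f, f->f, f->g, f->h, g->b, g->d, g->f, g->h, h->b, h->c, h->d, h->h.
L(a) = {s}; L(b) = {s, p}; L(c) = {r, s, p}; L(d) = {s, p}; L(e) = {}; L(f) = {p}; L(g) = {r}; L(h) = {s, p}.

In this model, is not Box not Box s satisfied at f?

Yes

At f: Box not Box s is false, so not Box not Box s is true.
  At f: Box not Box s requires not Box s at every successor {f, g, h}.
    not Box s fails at h, so Box not Box s is false at f.
      At h: Box s is true, so not Box s is false.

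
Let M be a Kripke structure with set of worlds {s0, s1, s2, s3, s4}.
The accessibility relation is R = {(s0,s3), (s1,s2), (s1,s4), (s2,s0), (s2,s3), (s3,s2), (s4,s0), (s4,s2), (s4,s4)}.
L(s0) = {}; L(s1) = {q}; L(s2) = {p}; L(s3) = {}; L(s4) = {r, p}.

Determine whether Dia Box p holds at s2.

Yes

At s2: Dia Box p requires Box p at some successor in {s0, s3}.
  Box p holds at s3, so Dia Box p is true at s2.
    At s3: Box p requires p at every successor {s2}.
      At s2: p is true.
    So Box p is true at s3.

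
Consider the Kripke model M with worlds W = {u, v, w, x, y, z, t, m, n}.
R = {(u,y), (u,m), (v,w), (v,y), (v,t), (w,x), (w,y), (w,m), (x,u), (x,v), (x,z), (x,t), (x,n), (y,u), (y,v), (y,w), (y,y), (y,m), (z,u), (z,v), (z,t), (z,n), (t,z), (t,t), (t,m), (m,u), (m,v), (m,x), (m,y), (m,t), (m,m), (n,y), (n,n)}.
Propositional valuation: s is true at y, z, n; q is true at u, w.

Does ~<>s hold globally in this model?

Let φ = ~<>s. Evaluate φ at each world:
  u (successors {y, m}): φ is false.
  v (successors {w, y, t}): φ is false.
  w (successors {x, y, m}): φ is false.
  x (successors {u, v, z, t, n}): φ is false.
  y (successors {u, v, w, y, m}): φ is false.
  z (successors {u, v, t, n}): φ is false.
  t (successors {z, t, m}): φ is false.
  m (successors {u, v, x, y, t, m}): φ is false.
  n (successors {y, n}): φ is false.
Detail at u (counterexample):
  At u: <>s is true, so ~<>s is false.
    At u: <>s requires s at some successor in {y, m}.
      s holds at y, so <>s is true at u.

No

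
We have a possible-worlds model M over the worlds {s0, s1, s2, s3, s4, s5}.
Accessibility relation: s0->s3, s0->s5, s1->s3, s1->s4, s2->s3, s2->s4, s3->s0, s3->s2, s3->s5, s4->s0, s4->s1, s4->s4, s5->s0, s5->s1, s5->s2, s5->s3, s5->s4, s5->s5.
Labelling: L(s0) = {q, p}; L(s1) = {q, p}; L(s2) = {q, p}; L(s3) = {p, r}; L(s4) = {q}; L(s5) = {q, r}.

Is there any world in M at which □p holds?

Let φ = □p. Evaluate φ at each world:
  s0 (successors {s3, s5}): φ is false.
  s1 (successors {s3, s4}): φ is false.
  s2 (successors {s3, s4}): φ is false.
  s3 (successors {s0, s2, s5}): φ is false.
  s4 (successors {s0, s1, s4}): φ is false.
  s5 (successors {s0, s1, s2, s3, s4, s5}): φ is false.
For instance, at s5:
  At s5: □p requires p at every successor {s0, s1, s2, s3, s4, s5}.
    p fails at s4, so □p is false at s5.

No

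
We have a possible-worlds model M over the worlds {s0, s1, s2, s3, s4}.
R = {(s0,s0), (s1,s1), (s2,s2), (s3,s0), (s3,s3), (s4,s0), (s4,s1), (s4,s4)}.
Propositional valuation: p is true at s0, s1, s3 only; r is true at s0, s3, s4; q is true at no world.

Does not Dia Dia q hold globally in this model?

Yes

Recall that Dia ψ holds at a world iff ψ holds at some accessible world.
Let φ = not Dia Dia q. Evaluate φ at each world:
  s0 (successors {s0}): φ is true.
  s1 (successors {s1}): φ is true.
  s2 (successors {s2}): φ is true.
  s3 (successors {s0, s3}): φ is true.
  s4 (successors {s0, s1, s4}): φ is true.
For instance, at s2:
  At s2: Dia Dia q is false, so not Dia Dia q is true.
    At s2: Dia Dia q requires Dia q at some successor in {s2}.
      At s2: Dia q is false.
    So Dia Dia q is false at s2.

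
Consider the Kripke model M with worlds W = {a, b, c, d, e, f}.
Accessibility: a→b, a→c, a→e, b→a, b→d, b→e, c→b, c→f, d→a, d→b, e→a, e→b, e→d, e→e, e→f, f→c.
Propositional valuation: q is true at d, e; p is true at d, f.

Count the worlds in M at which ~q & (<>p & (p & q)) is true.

0

Let φ = ~q & (<>p & (p & q)). Evaluate φ at each world:
  a (successors {b, c, e}): φ is false.
  b (successors {a, d, e}): φ is false.
  c (successors {b, f}): φ is false.
  d (successors {a, b}): φ is false.
  e (successors {a, b, d, e, f}): φ is false.
  f (successors {c}): φ is false.
For instance, at f:
  At f: ~q is true, <>p & (p & q) is false, so ~q & (<>p & (p & q)) is false.
    At f: <>p is false, p & q is false, so <>p & (p & q) is false.
      At f: <>p requires p at some successor in {c}.
        At c: p is false.
      So <>p is false at f.
Satisfying worlds: none.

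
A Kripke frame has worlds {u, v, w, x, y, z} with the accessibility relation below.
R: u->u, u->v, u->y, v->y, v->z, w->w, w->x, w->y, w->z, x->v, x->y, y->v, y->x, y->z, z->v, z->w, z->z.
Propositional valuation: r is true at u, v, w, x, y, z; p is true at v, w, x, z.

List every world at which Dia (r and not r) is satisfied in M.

none

Recall that Dia ψ holds at a world iff ψ holds at some accessible world.
Let φ = Dia (r and not r). Evaluate φ at each world:
  u (successors {u, v, y}): φ is false.
  v (successors {y, z}): φ is false.
  w (successors {w, x, y, z}): φ is false.
  x (successors {v, y}): φ is false.
  y (successors {v, x, z}): φ is false.
  z (successors {v, w, z}): φ is false.
For instance, at u:
  At u: Dia (r and not r) requires r and not r at some successor in {u, v, y}.
    At u: r and not r is false.
    At v: r and not r is false.
    At y: r and not r is false.
  So Dia (r and not r) is false at u.
Satisfying worlds: none.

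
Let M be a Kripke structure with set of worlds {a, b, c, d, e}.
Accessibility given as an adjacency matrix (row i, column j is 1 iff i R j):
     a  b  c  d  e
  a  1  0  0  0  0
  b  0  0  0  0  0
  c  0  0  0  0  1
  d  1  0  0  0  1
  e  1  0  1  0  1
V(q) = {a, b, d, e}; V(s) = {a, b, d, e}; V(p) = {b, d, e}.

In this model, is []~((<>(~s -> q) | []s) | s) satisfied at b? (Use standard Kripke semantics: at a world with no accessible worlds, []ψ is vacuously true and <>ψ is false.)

Yes

At b: no accessible worlds, so []~((<>(~s -> q) | []s) | s) holds vacuously.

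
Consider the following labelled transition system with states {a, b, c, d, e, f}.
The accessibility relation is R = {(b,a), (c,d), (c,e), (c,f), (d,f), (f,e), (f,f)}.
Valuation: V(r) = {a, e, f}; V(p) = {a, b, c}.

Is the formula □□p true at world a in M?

Yes

Recall that □ψ holds at a world iff ψ holds at every accessible world, and ◇ψ holds iff ψ holds at some accessible world.
At a: no accessible worlds, so □□p holds vacuously.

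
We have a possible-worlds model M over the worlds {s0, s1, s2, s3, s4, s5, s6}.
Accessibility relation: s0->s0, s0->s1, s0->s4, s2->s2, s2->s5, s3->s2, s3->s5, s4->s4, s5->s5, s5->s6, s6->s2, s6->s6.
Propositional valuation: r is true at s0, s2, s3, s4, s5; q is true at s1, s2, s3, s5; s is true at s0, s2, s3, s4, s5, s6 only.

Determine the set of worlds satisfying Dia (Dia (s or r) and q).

Let φ = Dia (Dia (s or r) and q). Evaluate φ at each world:
  s0 (successors {s0, s1, s4}): φ is false.
  s1 (successors ∅): φ is false.
  s2 (successors {s2, s5}): φ is true.
  s3 (successors {s2, s5}): φ is true.
  s4 (successors {s4}): φ is false.
  s5 (successors {s5, s6}): φ is true.
  s6 (successors {s2, s6}): φ is true.
For instance, at s5:
  At s5: Dia (Dia (s or r) and q) requires Dia (s or r) and q at some successor in {s5, s6}.
    Dia (s or r) and q holds at s5, so Dia (Dia (s or r) and q) is true at s5.
      At s5: Dia (s or r) is true, q is true, so Dia (s or r) and q is true.
Satisfying worlds: {s2, s3, s5, s6}

s2, s3, s5, s6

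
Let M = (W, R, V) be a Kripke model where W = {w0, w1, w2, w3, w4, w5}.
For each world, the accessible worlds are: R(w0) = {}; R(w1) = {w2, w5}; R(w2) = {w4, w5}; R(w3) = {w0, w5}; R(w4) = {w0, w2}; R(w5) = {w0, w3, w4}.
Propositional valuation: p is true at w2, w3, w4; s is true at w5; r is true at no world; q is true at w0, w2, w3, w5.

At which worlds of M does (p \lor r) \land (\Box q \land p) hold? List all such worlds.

Let φ = (p \lor r) \land (\Box q \land p). Evaluate φ at each world:
  w0 (successors ∅): φ is false.
  w1 (successors {w2, w5}): φ is false.
  w2 (successors {w4, w5}): φ is false.
  w3 (successors {w0, w5}): φ is true.
  w4 (successors {w0, w2}): φ is true.
  w5 (successors {w0, w3, w4}): φ is false.
For instance, at w1:
  At w1: p \lor r is false, \Box q \land p is false, so (p \lor r) \land (\Box q \land p) is false.
    At w1: \Box q is true, p is false, so \Box q \land p is false.
      At w1: \Box q requires q at every successor {w2, w5}.
        At w2: q is true.
        At w5: q is true.
      So \Box q is true at w1.
Satisfying worlds: {w3, w4}

w3, w4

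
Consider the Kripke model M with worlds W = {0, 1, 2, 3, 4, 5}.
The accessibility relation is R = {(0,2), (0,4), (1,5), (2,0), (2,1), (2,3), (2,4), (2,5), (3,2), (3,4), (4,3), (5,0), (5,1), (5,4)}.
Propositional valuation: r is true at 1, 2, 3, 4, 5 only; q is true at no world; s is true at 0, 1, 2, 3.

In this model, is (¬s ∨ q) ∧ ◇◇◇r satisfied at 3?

No

At 3: ¬s ∨ q is false, ◇◇◇r is true, so (¬s ∨ q) ∧ ◇◇◇r is false.
  At 3: ◇◇◇r requires ◇◇r at some successor in {2, 4}.
    ◇◇r holds at 2, so ◇◇◇r is true at 3.
      At 2: ◇◇r requires ◇r at some successor in {0, 1, 3, 4, 5}.
        ◇r holds at 0, so ◇◇r is true at 2.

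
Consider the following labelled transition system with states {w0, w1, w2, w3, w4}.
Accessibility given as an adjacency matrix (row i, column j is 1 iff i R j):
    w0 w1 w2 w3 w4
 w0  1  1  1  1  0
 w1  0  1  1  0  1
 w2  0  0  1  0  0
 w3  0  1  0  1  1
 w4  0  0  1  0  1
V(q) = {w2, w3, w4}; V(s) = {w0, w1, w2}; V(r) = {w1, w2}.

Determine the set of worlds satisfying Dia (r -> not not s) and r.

Let φ = Dia (r -> not not s) and r. Evaluate φ at each world:
  w0 (successors {w0, w1, w2, w3}): φ is false.
  w1 (successors {w1, w2, w4}): φ is true.
  w2 (successors {w2}): φ is true.
  w3 (successors {w1, w3, w4}): φ is false.
  w4 (successors {w2, w4}): φ is false.
For instance, at w2:
  At w2: Dia (r -> not not s) is true, r is true, so Dia (r -> not not s) and r is true.
    At w2: Dia (r -> not not s) requires r -> not not s at some successor in {w2}.
      r -> not not s holds at w2, so Dia (r -> not not s) is true at w2.
Satisfying worlds: {w1, w2}

w1, w2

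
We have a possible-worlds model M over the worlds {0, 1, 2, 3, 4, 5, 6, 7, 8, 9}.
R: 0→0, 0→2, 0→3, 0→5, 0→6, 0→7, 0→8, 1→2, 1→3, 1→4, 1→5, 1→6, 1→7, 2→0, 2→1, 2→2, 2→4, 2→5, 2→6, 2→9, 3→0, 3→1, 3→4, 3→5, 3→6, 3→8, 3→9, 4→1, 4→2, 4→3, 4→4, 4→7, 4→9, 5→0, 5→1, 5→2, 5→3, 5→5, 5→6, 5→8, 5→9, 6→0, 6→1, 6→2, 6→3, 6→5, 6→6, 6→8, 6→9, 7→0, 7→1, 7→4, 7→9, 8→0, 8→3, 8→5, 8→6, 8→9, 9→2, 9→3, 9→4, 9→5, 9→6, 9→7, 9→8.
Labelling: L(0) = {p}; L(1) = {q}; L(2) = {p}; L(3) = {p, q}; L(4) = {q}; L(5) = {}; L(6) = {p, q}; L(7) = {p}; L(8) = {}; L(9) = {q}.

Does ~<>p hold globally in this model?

No

Let φ = ~<>p. Evaluate φ at each world:
  0 (successors {0, 2, 3, 5, 6, 7, 8}): φ is false.
  1 (successors {2, 3, 4, 5, 6, 7}): φ is false.
  2 (successors {0, 1, 2, 4, 5, 6, 9}): φ is false.
  3 (successors {0, 1, 4, 5, 6, 8, 9}): φ is false.
  4 (successors {1, 2, 3, 4, 7, 9}): φ is false.
  5 (successors {0, 1, 2, 3, 5, 6, 8, 9}): φ is false.
  6 (successors {0, 1, 2, 3, 5, 6, 8, 9}): φ is false.
  7 (successors {0, 1, 4, 9}): φ is false.
  8 (successors {0, 3, 5, 6, 9}): φ is false.
  9 (successors {2, 3, 4, 5, 6, 7, 8}): φ is false.
Detail at 0 (counterexample):
  At 0: <>p is true, so ~<>p is false.
    At 0: <>p requires p at some successor in {0, 2, 3, 5, 6, 7, 8}.
      p holds at 0, so <>p is true at 0.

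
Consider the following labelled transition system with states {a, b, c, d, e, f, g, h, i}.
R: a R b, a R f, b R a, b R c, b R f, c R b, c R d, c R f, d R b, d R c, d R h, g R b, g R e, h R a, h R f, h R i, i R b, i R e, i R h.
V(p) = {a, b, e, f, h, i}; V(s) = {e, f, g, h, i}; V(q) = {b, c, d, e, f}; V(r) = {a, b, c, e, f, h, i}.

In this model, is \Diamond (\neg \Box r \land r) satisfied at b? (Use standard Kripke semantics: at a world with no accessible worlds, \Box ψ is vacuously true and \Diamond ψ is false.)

Yes

At b: \Diamond (\neg \Box r \land r) requires \neg \Box r \land r at some successor in {a, c, f}.
  \neg \Box r \land r holds at c, so \Diamond (\neg \Box r \land r) is true at b.
    At c: \neg \Box r is true, r is true, so \neg \Box r \land r is true.
      At c: \Box r is false, so \neg \Box r is true.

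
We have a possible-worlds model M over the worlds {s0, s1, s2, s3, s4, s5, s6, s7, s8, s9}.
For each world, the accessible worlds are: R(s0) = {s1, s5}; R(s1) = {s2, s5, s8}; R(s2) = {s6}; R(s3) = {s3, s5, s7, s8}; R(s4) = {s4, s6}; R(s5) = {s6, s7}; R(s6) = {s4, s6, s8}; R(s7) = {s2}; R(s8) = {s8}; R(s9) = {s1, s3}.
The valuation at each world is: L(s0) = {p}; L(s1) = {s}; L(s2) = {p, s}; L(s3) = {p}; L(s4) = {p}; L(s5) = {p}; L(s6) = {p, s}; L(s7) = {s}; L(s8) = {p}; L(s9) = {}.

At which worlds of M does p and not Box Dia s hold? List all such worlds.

Let φ = p and not Box Dia s. Evaluate φ at each world:
  s0 (successors {s1, s5}): φ is false.
  s1 (successors {s2, s5, s8}): φ is false.
  s2 (successors {s6}): φ is false.
  s3 (successors {s3, s5, s7, s8}): φ is true.
  s4 (successors {s4, s6}): φ is false.
  s5 (successors {s6, s7}): φ is false.
  s6 (successors {s4, s6, s8}): φ is true.
  s7 (successors {s2}): φ is false.
  s8 (successors {s8}): φ is true.
  s9 (successors {s1, s3}): φ is false.
For instance, at s6:
  At s6: p is true, not Box Dia s is true, so p and not Box Dia s is true.
    At s6: Box Dia s is false, so not Box Dia s is true.
      At s6: Box Dia s requires Dia s at every successor {s4, s6, s8}.
        Dia s fails at s8, so Box Dia s is false at s6.
Satisfying worlds: {s3, s6, s8}

s3, s6, s8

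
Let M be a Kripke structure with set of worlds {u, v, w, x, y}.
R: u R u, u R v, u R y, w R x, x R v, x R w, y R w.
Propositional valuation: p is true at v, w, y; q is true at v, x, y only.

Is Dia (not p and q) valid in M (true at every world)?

Let φ = Dia (not p and q). Evaluate φ at each world:
  u (successors {u, v, y}): φ is false.
  v (successors ∅): φ is false.
  w (successors {x}): φ is true.
  x (successors {v, w}): φ is false.
  y (successors {w}): φ is false.
Detail at u (counterexample):
  At u: Dia (not p and q) requires not p and q at some successor in {u, v, y}.
    At u: not p and q is false.
    At v: not p and q is false.
    At y: not p and q is false.
  So Dia (not p and q) is false at u.

No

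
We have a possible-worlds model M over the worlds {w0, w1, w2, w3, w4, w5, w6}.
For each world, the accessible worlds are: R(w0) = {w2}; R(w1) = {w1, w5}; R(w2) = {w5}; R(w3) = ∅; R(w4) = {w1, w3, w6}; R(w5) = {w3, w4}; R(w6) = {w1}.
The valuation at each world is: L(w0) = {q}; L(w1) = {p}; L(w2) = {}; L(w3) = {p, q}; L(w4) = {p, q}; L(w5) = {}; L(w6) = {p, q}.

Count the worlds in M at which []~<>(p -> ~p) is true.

3

Let φ = []~<>(p -> ~p). Evaluate φ at each world:
  w0 (successors {w2}): φ is false.
  w1 (successors {w1, w5}): φ is false.
  w2 (successors {w5}): φ is true.
  w3 (successors ∅): φ is true.
  w4 (successors {w1, w3, w6}): φ is false.
  w5 (successors {w3, w4}): φ is true.
  w6 (successors {w1}): φ is false.
For instance, at w1:
  At w1: []~<>(p -> ~p) requires ~<>(p -> ~p) at every successor {w1, w5}.
    ~<>(p -> ~p) fails at w1, so []~<>(p -> ~p) is false at w1.
      At w1: <>(p -> ~p) is true, so ~<>(p -> ~p) is false.
Satisfying worlds: {w2, w3, w5}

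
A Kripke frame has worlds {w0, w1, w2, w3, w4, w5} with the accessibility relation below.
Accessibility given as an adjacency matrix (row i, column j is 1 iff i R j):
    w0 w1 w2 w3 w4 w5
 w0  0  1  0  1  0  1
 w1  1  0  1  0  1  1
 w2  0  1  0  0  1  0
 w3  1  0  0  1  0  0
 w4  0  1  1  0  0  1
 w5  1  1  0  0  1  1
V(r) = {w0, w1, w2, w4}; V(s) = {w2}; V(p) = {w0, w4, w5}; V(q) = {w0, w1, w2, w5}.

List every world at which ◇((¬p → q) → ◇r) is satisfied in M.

Let φ = ◇((¬p → q) → ◇r). Evaluate φ at each world:
  w0 (successors {w1, w3, w5}): φ is true.
  w1 (successors {w0, w2, w4, w5}): φ is true.
  w2 (successors {w1, w4}): φ is true.
  w3 (successors {w0, w3}): φ is true.
  w4 (successors {w1, w2, w5}): φ is true.
  w5 (successors {w0, w1, w4, w5}): φ is true.
For instance, at w3:
  At w3: ◇((¬p → q) → ◇r) requires (¬p → q) → ◇r at some successor in {w0, w3}.
    (¬p → q) → ◇r holds at w0, so ◇((¬p → q) → ◇r) is true at w3.
      At w0: ¬p → q is true, ◇r is true, so (¬p → q) → ◇r is true.
Satisfying worlds: {w0, w1, w2, w3, w4, w5}

w0, w1, w2, w3, w4, w5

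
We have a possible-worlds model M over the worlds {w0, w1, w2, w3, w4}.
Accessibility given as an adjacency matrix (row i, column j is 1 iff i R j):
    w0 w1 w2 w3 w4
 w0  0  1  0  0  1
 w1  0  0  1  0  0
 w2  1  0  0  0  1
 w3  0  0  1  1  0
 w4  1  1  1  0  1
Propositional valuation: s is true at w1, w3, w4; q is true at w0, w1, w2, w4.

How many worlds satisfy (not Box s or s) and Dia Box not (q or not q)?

Let φ = (not Box s or s) and Dia Box not (q or not q). Evaluate φ at each world:
  w0 (successors {w1, w4}): φ is false.
  w1 (successors {w2}): φ is false.
  w2 (successors {w0, w4}): φ is false.
  w3 (successors {w2, w3}): φ is false.
  w4 (successors {w0, w1, w2, w4}): φ is false.
For instance, at w0:
  At w0: not Box s or s is false, Dia Box not (q or not q) is false, so (not Box s or s) and Dia Box not (q or not q) is false.
    At w0: not Box s is false, s is false, so not Box s or s is false.
      At w0: Box s is true, so not Box s is false.
    At w0: Dia Box not (q or not q) requires Box not (q or not q) at some successor in {w1, w4}.
      At w1: Box not (q or not q) is false.
      At w4: Box not (q or not q) is false.
    So Dia Box not (q or not q) is false at w0.
Satisfying worlds: none.

0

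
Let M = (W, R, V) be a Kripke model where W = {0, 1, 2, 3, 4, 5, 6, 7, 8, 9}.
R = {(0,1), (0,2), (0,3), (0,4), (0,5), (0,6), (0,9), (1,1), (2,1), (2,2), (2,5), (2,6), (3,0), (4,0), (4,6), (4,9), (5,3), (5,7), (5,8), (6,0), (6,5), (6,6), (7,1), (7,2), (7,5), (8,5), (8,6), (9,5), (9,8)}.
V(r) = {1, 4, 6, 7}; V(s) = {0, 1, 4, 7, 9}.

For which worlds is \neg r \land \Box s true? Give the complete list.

3

Recall that \Box ψ holds at a world iff ψ holds at every accessible world, and \Diamond ψ holds iff ψ holds at some accessible world.
Let φ = \neg r \land \Box s. Evaluate φ at each world:
  0 (successors {1, 2, 3, 4, 5, 6, 9}): φ is false.
  1 (successors {1}): φ is false.
  2 (successors {1, 2, 5, 6}): φ is false.
  3 (successors {0}): φ is true.
  4 (successors {0, 6, 9}): φ is false.
  5 (successors {3, 7, 8}): φ is false.
  6 (successors {0, 5, 6}): φ is false.
  7 (successors {1, 2, 5}): φ is false.
  8 (successors {5, 6}): φ is false.
  9 (successors {5, 8}): φ is false.
For instance, at 8:
  At 8: \neg r is true, \Box s is false, so \neg r \land \Box s is false.
    At 8: \Box s requires s at every successor {5, 6}.
      s fails at 5, so \Box s is false at 8.
Satisfying worlds: {3}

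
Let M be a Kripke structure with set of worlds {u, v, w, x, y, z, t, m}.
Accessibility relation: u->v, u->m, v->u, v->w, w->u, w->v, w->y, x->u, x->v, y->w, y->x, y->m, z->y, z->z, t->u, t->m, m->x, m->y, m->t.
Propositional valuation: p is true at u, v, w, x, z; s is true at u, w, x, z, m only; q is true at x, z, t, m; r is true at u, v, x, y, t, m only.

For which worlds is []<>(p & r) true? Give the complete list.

Let φ = []<>(p & r). Evaluate φ at each world:
  u (successors {v, m}): φ is true.
  v (successors {u, w}): φ is true.
  w (successors {u, v, y}): φ is true.
  x (successors {u, v}): φ is true.
  y (successors {w, x, m}): φ is true.
  z (successors {y, z}): φ is false.
  t (successors {u, m}): φ is true.
  m (successors {x, y, t}): φ is true.
For instance, at w:
  At w: []<>(p & r) requires <>(p & r) at every successor {u, v, y}.
      At u: <>(p & r) requires p & r at some successor in {v, m}.
        p & r holds at v, so <>(p & r) is true at u.
      At v: <>(p & r) requires p & r at some successor in {u, w}.
        p & r holds at u, so <>(p & r) is true at v.
      At y: <>(p & r) requires p & r at some successor in {w, x, m}.
        p & r holds at x, so <>(p & r) is true at y.
  So []<>(p & r) is true at w.
Satisfying worlds: {u, v, w, x, y, t, m}

u, v, w, x, y, t, m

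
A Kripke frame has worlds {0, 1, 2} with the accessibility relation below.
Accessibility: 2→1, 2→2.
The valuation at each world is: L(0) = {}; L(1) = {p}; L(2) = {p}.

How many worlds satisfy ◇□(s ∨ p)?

1

Let φ = ◇□(s ∨ p). Evaluate φ at each world:
  0 (successors ∅): φ is false.
  1 (successors ∅): φ is false.
  2 (successors {1, 2}): φ is true.
For instance, at 2:
  At 2: ◇□(s ∨ p) requires □(s ∨ p) at some successor in {1, 2}.
    □(s ∨ p) holds at 1, so ◇□(s ∨ p) is true at 2.
      At 1: no accessible worlds, so □(s ∨ p) holds vacuously.
Satisfying worlds: {2}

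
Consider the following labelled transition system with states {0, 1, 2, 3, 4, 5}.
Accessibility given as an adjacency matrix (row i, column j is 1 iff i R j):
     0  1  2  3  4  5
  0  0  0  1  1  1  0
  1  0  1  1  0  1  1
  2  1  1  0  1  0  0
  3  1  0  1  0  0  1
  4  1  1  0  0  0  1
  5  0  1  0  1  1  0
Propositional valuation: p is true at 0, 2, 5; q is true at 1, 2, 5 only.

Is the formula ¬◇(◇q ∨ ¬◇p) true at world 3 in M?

At 3: ◇(◇q ∨ ¬◇p) is true, so ¬◇(◇q ∨ ¬◇p) is false.
  At 3: ◇(◇q ∨ ¬◇p) requires ◇q ∨ ¬◇p at some successor in {0, 2, 5}.
    ◇q ∨ ¬◇p holds at 0, so ◇(◇q ∨ ¬◇p) is true at 3.
      At 0: ◇q is true, ¬◇p is false, so ◇q ∨ ¬◇p is true.

No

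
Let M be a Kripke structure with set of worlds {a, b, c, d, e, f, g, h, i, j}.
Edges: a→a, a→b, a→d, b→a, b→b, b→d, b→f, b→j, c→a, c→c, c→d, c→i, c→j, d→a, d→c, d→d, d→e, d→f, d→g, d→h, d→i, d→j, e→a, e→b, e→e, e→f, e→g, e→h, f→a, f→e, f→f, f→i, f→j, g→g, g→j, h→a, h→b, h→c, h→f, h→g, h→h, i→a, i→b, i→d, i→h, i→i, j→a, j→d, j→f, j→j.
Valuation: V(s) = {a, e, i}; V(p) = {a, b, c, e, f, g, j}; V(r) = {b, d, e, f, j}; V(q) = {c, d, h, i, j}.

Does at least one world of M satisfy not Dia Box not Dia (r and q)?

Yes

Let φ = not Dia Box not Dia (r and q). Evaluate φ at each world:
  a (successors {a, b, d}): φ is true.
  b (successors {a, b, d, f, j}): φ is true.
  c (successors {a, c, d, i, j}): φ is true.
  d (successors {a, c, d, e, f, g, h, i, j}): φ is true.
  e (successors {a, b, e, f, g, h}): φ is true.
  f (successors {a, e, f, i, j}): φ is true.
  g (successors {g, j}): φ is true.
  h (successors {a, b, c, f, g, h}): φ is true.
  i (successors {a, b, d, h, i}): φ is true.
  j (successors {a, d, f, j}): φ is true.
Detail at a (witness):
  At a: Dia Box not Dia (r and q) is false, so not Dia Box not Dia (r and q) is true.
    At a: Dia Box not Dia (r and q) requires Box not Dia (r and q) at some successor in {a, b, d}.
      At a: Box not Dia (r and q) is false.
      At b: Box not Dia (r and q) is false.
      At d: Box not Dia (r and q) is false.
    So Dia Box not Dia (r and q) is false at a.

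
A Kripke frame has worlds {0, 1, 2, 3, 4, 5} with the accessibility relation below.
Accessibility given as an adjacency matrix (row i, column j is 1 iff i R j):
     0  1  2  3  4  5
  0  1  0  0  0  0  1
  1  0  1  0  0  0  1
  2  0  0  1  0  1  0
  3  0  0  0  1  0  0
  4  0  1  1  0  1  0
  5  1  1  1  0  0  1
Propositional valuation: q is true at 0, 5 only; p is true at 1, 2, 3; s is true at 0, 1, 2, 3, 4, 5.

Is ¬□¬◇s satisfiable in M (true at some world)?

Let φ = ¬□¬◇s. Evaluate φ at each world:
  0 (successors {0, 5}): φ is true.
  1 (successors {1, 5}): φ is true.
  2 (successors {2, 4}): φ is true.
  3 (successors {3}): φ is true.
  4 (successors {1, 2, 4}): φ is true.
  5 (successors {0, 1, 2, 5}): φ is true.
Detail at 0 (witness):
  At 0: □¬◇s is false, so ¬□¬◇s is true.
    At 0: □¬◇s requires ¬◇s at every successor {0, 5}.
      ¬◇s fails at 0, so □¬◇s is false at 0.

Yes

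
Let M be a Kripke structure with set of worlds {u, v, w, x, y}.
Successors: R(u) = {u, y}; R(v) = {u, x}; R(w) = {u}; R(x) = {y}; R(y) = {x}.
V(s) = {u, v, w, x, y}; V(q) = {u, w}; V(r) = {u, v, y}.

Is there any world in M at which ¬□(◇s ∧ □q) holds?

Let φ = ¬□(◇s ∧ □q). Evaluate φ at each world:
  u (successors {u, y}): φ is true.
  v (successors {u, x}): φ is true.
  w (successors {u}): φ is true.
  x (successors {y}): φ is true.
  y (successors {x}): φ is true.
Detail at u (witness):
  At u: □(◇s ∧ □q) is false, so ¬□(◇s ∧ □q) is true.
    At u: □(◇s ∧ □q) requires ◇s ∧ □q at every successor {u, y}.
      ◇s ∧ □q fails at u, so □(◇s ∧ □q) is false at u.

Yes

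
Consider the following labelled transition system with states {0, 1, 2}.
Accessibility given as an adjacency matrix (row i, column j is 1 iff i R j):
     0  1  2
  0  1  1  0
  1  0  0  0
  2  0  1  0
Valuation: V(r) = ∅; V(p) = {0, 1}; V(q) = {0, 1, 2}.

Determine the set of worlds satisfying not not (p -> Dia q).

Let φ = not not (p -> Dia q). Evaluate φ at each world:
  0 (successors {0, 1}): φ is true.
  1 (successors ∅): φ is false.
  2 (successors {1}): φ is true.
For instance, at 0:
  At 0: not (p -> Dia q) is false, so not not (p -> Dia q) is true.
    At 0: p -> Dia q is true, so not (p -> Dia q) is false.
      At 0: p is true, Dia q is true, so p -> Dia q is true.
Satisfying worlds: {0, 2}

0, 2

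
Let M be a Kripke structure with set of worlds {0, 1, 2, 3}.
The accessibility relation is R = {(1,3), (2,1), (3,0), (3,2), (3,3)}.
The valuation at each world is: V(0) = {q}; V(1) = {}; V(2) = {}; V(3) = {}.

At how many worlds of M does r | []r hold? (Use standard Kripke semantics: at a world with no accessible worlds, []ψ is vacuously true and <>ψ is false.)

1

Recall that []ψ holds at a world iff ψ holds at every accessible world, and <>ψ holds iff ψ holds at some accessible world.
Let φ = r | []r. Evaluate φ at each world:
  0 (successors ∅): φ is true.
  1 (successors {3}): φ is false.
  2 (successors {1}): φ is false.
  3 (successors {0, 2, 3}): φ is false.
For instance, at 3:
  At 3: r is false, []r is false, so r | []r is false.
    At 3: []r requires r at every successor {0, 2, 3}.
      r fails at 0, so []r is false at 3.
Satisfying worlds: {0}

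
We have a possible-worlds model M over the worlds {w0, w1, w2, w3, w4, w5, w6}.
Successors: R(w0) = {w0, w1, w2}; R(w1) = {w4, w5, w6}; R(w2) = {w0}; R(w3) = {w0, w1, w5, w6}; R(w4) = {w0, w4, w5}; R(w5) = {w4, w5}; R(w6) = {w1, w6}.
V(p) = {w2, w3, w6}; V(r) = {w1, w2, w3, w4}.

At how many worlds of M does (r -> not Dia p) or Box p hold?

Let φ = (r -> not Dia p) or Box p. Evaluate φ at each world:
  w0 (successors {w0, w1, w2}): φ is true.
  w1 (successors {w4, w5, w6}): φ is false.
  w2 (successors {w0}): φ is true.
  w3 (successors {w0, w1, w5, w6}): φ is false.
  w4 (successors {w0, w4, w5}): φ is true.
  w5 (successors {w4, w5}): φ is true.
  w6 (successors {w1, w6}): φ is true.
For instance, at w2:
  At w2: r -> not Dia p is true, Box p is false, so (r -> not Dia p) or Box p is true.
    At w2: r is true, not Dia p is true, so r -> not Dia p is true.
      At w2: Dia p is false, so not Dia p is true.
    At w2: Box p requires p at every successor {w0}.
      p fails at w0, so Box p is false at w2.
Satisfying worlds: {w0, w2, w4, w5, w6}

5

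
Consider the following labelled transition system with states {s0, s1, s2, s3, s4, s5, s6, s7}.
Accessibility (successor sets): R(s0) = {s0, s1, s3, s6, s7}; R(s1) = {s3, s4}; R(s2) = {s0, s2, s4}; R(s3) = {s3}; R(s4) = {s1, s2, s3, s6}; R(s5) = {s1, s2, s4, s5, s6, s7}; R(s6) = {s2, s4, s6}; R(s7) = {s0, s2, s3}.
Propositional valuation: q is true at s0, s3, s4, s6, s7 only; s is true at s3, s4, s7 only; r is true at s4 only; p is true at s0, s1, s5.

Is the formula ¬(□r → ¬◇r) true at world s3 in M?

No

At s3: □r → ¬◇r is true, so ¬(□r → ¬◇r) is false.
  At s3: □r is false, ¬◇r is true, so □r → ¬◇r is true.
    At s3: □r requires r at every successor {s3}.
      r fails at s3, so □r is false at s3.
    At s3: ◇r is false, so ¬◇r is true.
      At s3: ◇r requires r at some successor in {s3}.
        At s3: r is false.
      So ◇r is false at s3.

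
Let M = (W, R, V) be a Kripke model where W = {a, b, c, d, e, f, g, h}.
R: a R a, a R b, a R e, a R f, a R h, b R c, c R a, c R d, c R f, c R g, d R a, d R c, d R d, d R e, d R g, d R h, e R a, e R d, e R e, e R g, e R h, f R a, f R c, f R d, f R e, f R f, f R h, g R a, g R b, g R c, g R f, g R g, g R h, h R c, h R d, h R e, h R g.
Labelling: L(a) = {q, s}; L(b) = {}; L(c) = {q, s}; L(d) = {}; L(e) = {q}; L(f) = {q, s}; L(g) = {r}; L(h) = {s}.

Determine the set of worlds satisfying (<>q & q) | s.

a, c, e, f, h

Recall that <>ψ holds at a world iff ψ holds at some accessible world.
Let φ = (<>q & q) | s. Evaluate φ at each world:
  a (successors {a, b, e, f, h}): φ is true.
  b (successors {c}): φ is false.
  c (successors {a, d, f, g}): φ is true.
  d (successors {a, c, d, e, g, h}): φ is false.
  e (successors {a, d, e, g, h}): φ is true.
  f (successors {a, c, d, e, f, h}): φ is true.
  g (successors {a, b, c, f, g, h}): φ is false.
  h (successors {c, d, e, g}): φ is true.
For instance, at c:
  At c: <>q & q is true, s is true, so (<>q & q) | s is true.
    At c: <>q is true, q is true, so <>q & q is true.
      At c: <>q requires q at some successor in {a, d, f, g}.
        q holds at a, so <>q is true at c.
Satisfying worlds: {a, c, e, f, h}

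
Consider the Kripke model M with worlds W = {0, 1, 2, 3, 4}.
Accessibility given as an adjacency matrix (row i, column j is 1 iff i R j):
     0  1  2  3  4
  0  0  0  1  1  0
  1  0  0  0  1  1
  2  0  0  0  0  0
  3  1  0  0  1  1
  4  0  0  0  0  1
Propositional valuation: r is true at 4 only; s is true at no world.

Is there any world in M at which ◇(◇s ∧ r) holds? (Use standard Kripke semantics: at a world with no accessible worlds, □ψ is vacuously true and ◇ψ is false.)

No

Let φ = ◇(◇s ∧ r). Evaluate φ at each world:
  0 (successors {2, 3}): φ is false.
  1 (successors {3, 4}): φ is false.
  2 (successors ∅): φ is false.
  3 (successors {0, 3, 4}): φ is false.
  4 (successors {4}): φ is false.
For instance, at 0:
  At 0: ◇(◇s ∧ r) requires ◇s ∧ r at some successor in {2, 3}.
    At 2: ◇s ∧ r is false.
    At 3: ◇s ∧ r is false.
  So ◇(◇s ∧ r) is false at 0.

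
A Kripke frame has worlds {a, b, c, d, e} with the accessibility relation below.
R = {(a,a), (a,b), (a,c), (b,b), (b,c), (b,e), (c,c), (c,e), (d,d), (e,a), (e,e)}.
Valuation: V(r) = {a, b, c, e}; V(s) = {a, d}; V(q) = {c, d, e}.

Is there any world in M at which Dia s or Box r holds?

Recall that Box ψ holds at a world iff ψ holds at every accessible world, and Dia ψ holds iff ψ holds at some accessible world.
Let φ = Dia s or Box r. Evaluate φ at each world:
  a (successors {a, b, c}): φ is true.
  b (successors {b, c, e}): φ is true.
  c (successors {c, e}): φ is true.
  d (successors {d}): φ is true.
  e (successors {a, e}): φ is true.
Detail at a (witness):
  At a: Dia s is true, Box r is true, so Dia s or Box r is true.
    At a: Dia s requires s at some successor in {a, b, c}.
      s holds at a, so Dia s is true at a.
    At a: Box r requires r at every successor {a, b, c}.
      At a: r is true.
      At b: r is true.
      At c: r is true.
    So Box r is true at a.

Yes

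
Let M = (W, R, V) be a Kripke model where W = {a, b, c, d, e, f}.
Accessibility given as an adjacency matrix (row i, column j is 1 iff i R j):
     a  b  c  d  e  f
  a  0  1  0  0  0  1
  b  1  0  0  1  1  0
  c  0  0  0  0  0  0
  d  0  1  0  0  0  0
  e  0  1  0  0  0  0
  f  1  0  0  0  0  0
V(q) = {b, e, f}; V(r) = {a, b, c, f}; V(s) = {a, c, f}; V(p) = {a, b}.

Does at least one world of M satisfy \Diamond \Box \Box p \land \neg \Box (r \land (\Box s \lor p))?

Let φ = \Diamond \Box \Box p \land \neg \Box (r \land (\Box s \lor p)). Evaluate φ at each world:
  a (successors {b, f}): φ is false.
  b (successors {a, d, e}): φ is false.
  c (successors ∅): φ is false.
  d (successors {b}): φ is false.
  e (successors {b}): φ is false.
  f (successors {a}): φ is false.
For instance, at b:
  At b: \Diamond \Box \Box p is false, \neg \Box (r \land (\Box s \lor p)) is true, so \Diamond \Box \Box p \land \neg \Box (r \land (\Box s \lor p)) is false.
    At b: \Diamond \Box \Box p requires \Box \Box p at some successor in {a, d, e}.
      At a: \Box \Box p is false.
      At d: \Box \Box p is false.
      At e: \Box \Box p is false.
    So \Diamond \Box \Box p is false at b.
    At b: \Box (r \land (\Box s \lor p)) is false, so \neg \Box (r \land (\Box s \lor p)) is true.
      At b: \Box (r \land (\Box s \lor p)) requires r \land (\Box s \lor p) at every successor {a, d, e}.
        r \land (\Box s \lor p) fails at d, so \Box (r \land (\Box s \lor p)) is false at b.

No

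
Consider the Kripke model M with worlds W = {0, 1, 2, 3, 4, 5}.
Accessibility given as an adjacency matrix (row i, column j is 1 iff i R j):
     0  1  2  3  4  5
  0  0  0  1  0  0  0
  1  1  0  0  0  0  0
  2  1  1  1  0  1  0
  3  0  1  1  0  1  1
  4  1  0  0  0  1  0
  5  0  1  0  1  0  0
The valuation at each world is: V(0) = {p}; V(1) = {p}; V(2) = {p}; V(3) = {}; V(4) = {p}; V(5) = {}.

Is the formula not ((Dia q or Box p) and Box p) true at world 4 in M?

At 4: (Dia q or Box p) and Box p is true, so not ((Dia q or Box p) and Box p) is false.
  At 4: Dia q or Box p is true, Box p is true, so (Dia q or Box p) and Box p is true.
    At 4: Dia q is false, Box p is true, so Dia q or Box p is true.
      At 4: Dia q requires q at some successor in {0, 4}.
        At 0: q is false.
        At 4: q is false.
      So Dia q is false at 4.
      At 4: Box p requires p at every successor {0, 4}.
        At 0: p is true.
        At 4: p is true.
      So Box p is true at 4.
    At 4: Box p requires p at every successor {0, 4}.
      At 0: p is true.
      At 4: p is true.
    So Box p is true at 4.

No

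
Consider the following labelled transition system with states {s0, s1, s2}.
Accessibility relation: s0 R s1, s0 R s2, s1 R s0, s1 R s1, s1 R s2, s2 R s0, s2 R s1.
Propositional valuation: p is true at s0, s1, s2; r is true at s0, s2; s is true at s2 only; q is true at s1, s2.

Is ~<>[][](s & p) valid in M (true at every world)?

Yes

Let φ = ~<>[][](s & p). Evaluate φ at each world:
  s0 (successors {s1, s2}): φ is true.
  s1 (successors {s0, s1, s2}): φ is true.
  s2 (successors {s0, s1}): φ is true.
For instance, at s2:
  At s2: <>[][](s & p) is false, so ~<>[][](s & p) is true.
    At s2: <>[][](s & p) requires [][](s & p) at some successor in {s0, s1}.
      At s0: [][](s & p) is false.
      At s1: [][](s & p) is false.
    So <>[][](s & p) is false at s2.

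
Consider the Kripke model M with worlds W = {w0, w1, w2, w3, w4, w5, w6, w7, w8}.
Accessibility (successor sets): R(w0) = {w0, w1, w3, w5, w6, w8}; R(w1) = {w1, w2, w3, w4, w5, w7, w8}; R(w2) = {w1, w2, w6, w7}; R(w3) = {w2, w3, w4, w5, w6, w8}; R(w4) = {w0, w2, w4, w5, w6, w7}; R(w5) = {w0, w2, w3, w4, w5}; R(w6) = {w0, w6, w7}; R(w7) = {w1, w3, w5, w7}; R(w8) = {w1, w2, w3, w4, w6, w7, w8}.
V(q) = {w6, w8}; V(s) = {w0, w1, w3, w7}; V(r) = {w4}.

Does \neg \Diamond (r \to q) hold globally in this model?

No

Let φ = \neg \Diamond (r \to q). Evaluate φ at each world:
  w0 (successors {w0, w1, w3, w5, w6, w8}): φ is false.
  w1 (successors {w1, w2, w3, w4, w5, w7, w8}): φ is false.
  w2 (successors {w1, w2, w6, w7}): φ is false.
  w3 (successors {w2, w3, w4, w5, w6, w8}): φ is false.
  w4 (successors {w0, w2, w4, w5, w6, w7}): φ is false.
  w5 (successors {w0, w2, w3, w4, w5}): φ is false.
  w6 (successors {w0, w6, w7}): φ is false.
  w7 (successors {w1, w3, w5, w7}): φ is false.
  w8 (successors {w1, w2, w3, w4, w6, w7, w8}): φ is false.
Detail at w0 (counterexample):
  At w0: \Diamond (r \to q) is true, so \neg \Diamond (r \to q) is false.
    At w0: \Diamond (r \to q) requires r \to q at some successor in {w0, w1, w3, w5, w6, w8}.
      r \to q holds at w0, so \Diamond (r \to q) is true at w0.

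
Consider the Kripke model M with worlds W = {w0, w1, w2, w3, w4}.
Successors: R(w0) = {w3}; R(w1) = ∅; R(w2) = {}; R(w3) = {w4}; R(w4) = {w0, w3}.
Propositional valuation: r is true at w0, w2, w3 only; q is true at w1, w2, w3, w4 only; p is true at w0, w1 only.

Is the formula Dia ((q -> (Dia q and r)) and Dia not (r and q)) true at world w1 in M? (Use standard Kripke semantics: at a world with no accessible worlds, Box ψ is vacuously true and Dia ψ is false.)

No

Recall that Dia ψ holds at a world iff ψ holds at some accessible world.
At w1: no accessible worlds, so Dia ((q -> (Dia q and r)) and Dia not (r and q)) is false.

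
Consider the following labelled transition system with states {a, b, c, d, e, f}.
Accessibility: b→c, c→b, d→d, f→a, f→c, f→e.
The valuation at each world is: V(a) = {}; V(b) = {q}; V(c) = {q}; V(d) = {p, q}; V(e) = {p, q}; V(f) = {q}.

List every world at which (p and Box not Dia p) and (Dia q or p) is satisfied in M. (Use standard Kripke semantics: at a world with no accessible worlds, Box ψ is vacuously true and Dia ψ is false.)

Let φ = (p and Box not Dia p) and (Dia q or p). Evaluate φ at each world:
  a (successors ∅): φ is false.
  b (successors {c}): φ is false.
  c (successors {b}): φ is false.
  d (successors {d}): φ is false.
  e (successors ∅): φ is true.
  f (successors {a, c, e}): φ is false.
For instance, at f:
  At f: p and Box not Dia p is false, Dia q or p is true, so (p and Box not Dia p) and (Dia q or p) is false.
    At f: p is false, Box not Dia p is true, so p and Box not Dia p is false.
      At f: Box not Dia p requires not Dia p at every successor {a, c, e}.
        At a: not Dia p is true.
        At c: not Dia p is true.
        At e: not Dia p is true.
      So Box not Dia p is true at f.
    At f: Dia q is true, p is false, so Dia q or p is true.
      At f: Dia q requires q at some successor in {a, c, e}.
        q holds at c, so Dia q is true at f.
Satisfying worlds: {e}

e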